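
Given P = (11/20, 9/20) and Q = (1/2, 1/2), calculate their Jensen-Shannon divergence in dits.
0.0005 dits

Jensen-Shannon divergence is:
JSD(P||Q) = 0.5 × D_KL(P||M) + 0.5 × D_KL(Q||M)
where M = 0.5 × (P + Q) is the mixture distribution.

M = 0.5 × (11/20, 9/20) + 0.5 × (1/2, 1/2) = (21/40, 19/40)

D_KL(P||M) = 0.0005 dits
D_KL(Q||M) = 0.0005 dits

JSD(P||Q) = 0.5 × 0.0005 + 0.5 × 0.0005 = 0.0005 dits

Unlike KL divergence, JSD is symmetric and bounded: 0 ≤ JSD ≤ log(2).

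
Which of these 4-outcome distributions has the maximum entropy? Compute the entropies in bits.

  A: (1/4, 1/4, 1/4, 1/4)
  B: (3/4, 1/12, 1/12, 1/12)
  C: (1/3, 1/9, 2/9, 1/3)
A

For a discrete distribution over n outcomes, entropy is maximized by the uniform distribution.

Computing entropies:
H(A) = 2.0000 bits
H(B) = 1.2075 bits
H(C) = 1.8911 bits

The uniform distribution (where all probabilities equal 1/4) achieves the maximum entropy of log_2(4) = 2.0000 bits.

Distribution A has the highest entropy.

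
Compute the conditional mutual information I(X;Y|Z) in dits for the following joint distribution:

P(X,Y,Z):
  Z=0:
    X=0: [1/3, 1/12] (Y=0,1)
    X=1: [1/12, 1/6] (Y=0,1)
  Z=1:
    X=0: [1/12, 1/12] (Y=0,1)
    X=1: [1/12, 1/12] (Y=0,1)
0.0319 dits

Conditional mutual information: I(X;Y|Z) = H(X|Z) + H(Y|Z) - H(X,Y|Z)

H(Z) = 0.2764
H(X,Z) = 0.5683 → H(X|Z) = 0.2919
H(Y,Z) = 0.5683 → H(Y|Z) = 0.2919
H(X,Y,Z) = 0.8283 → H(X,Y|Z) = 0.5519

I(X;Y|Z) = 0.2919 + 0.2919 - 0.5519 = 0.0319 dits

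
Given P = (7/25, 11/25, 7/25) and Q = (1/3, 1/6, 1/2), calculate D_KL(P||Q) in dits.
0.0938 dits

KL divergence: D_KL(P||Q) = Σ p(x) log(p(x)/q(x))

Computing term by term:
  x=0: 7/25 × log_10[(7/25)/(1/3)] = 7/25 × -0.0757 = -0.0212
  x=1: 11/25 × log_10[(11/25)/(1/6)] = 11/25 × 0.4216 = 0.1855
  x=2: 7/25 × log_10[(7/25)/(1/2)] = 7/25 × -0.2518 = -0.0705

D_KL(P||Q) = 0.0938 dits

Note: KL divergence is always non-negative and equals 0 iff P = Q.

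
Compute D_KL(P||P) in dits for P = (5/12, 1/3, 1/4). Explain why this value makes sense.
0.0000 dits

KL divergence satisfies the Gibbs inequality: D_KL(P||Q) ≥ 0 for all distributions P, Q.

D_KL(P||Q) = Σ p(x) log(p(x)/q(x))
Each term is p(x) × log_10(p(x)/p(x)) = p(x) × log_10(1) = 0, so the sum is 0.
D_KL(P||Q) = 0.0000 dits

When P = Q, the KL divergence is exactly 0, as there is no 'divergence' between identical distributions.

This non-negativity is a fundamental property: relative entropy cannot be negative because it measures how different Q is from P.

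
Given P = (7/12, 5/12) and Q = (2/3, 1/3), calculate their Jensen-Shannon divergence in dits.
0.0016 dits

Jensen-Shannon divergence is:
JSD(P||Q) = 0.5 × D_KL(P||M) + 0.5 × D_KL(Q||M)
where M = 0.5 × (P + Q) is the mixture distribution.

M = 0.5 × (7/12, 5/12) + 0.5 × (2/3, 1/3) = (5/8, 3/8)

D_KL(P||M) = 0.0016 dits
D_KL(Q||M) = 0.0016 dits

JSD(P||Q) = 0.5 × 0.0016 + 0.5 × 0.0016 = 0.0016 dits

Unlike KL divergence, JSD is symmetric and bounded: 0 ≤ JSD ≤ log(2).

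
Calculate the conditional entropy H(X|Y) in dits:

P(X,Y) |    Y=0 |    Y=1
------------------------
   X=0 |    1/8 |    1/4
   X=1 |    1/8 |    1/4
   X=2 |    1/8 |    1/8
0.4653 dits

Using the chain rule: H(X|Y) = H(X,Y) - H(Y)

First, compute H(X,Y) = 0.7526 dits

Marginal P(Y) = (3/8, 5/8)
H(Y) = 0.2873 dits

H(X|Y) = H(X,Y) - H(Y) = 0.7526 - 0.2873 = 0.4653 dits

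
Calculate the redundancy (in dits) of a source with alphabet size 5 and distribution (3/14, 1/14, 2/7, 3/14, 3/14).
0.0316 dits

Redundancy measures how far a source is from maximum entropy:
R = H_max - H(X)

Maximum entropy for 5 symbols: H_max = log_10(5) = 0.6990 dits
Actual entropy: H(X) = 0.6674 dits
Redundancy: R = 0.6990 - 0.6674 = 0.0316 dits

This redundancy represents potential for compression: the source could be compressed by 0.0316 dits per symbol.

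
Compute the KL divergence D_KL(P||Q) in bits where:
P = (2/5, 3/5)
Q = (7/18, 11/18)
0.0004 bits

KL divergence: D_KL(P||Q) = Σ p(x) log(p(x)/q(x))

Computing term by term:
  x=0: 2/5 × log_2[(2/5)/(7/18)] = 2/5 × 0.0406 = 0.0163
  x=1: 3/5 × log_2[(3/5)/(11/18)] = 3/5 × -0.0265 = -0.0159

D_KL(P||Q) = 0.0004 bits

Note: KL divergence is always non-negative and equals 0 iff P = Q.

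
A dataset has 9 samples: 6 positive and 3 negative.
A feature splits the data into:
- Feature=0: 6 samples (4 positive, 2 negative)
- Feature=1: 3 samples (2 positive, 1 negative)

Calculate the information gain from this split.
0.0000 bits

Information Gain = H(Y) - H(Y|Feature)

Before split:
P(positive) = 6/9 = 0.6667
H(Y) = 0.9183 bits

After split:
Feature=0: H = 0.9183 bits (weight = 6/9)
Feature=1: H = 0.9183 bits (weight = 3/9)
H(Y|Feature) = (6/9)×0.9183 + (3/9)×0.9183 = 0.9183 bits

Information Gain = 0.9183 - 0.9183 = 0.0000 bits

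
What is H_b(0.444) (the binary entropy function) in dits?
0.2983 dits

The binary entropy function is:
H(p) = -p log(p) - (1-p) log(1-p)

H(0.444) = -0.444 × log_10(0.444) - 0.556 × log_10(0.556)
H(0.444) = 0.2983 dits

Note: Binary entropy is maximized at p=0.5 (H=1 bit) and minimized at p=0 or p=1 (H=0).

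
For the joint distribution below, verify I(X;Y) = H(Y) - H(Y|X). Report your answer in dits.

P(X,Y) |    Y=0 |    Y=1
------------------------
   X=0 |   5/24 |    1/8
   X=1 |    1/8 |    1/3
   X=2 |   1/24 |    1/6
I(X;Y) = 0.0296 dits

Mutual information has multiple equivalent forms:
- I(X;Y) = H(X) - H(X|Y)
- I(X;Y) = H(Y) - H(Y|X)
- I(X;Y) = H(X) + H(Y) - H(X,Y)

Computing all quantities:
H(X) = 0.4563, H(Y) = 0.2873, H(X,Y) = 0.7139
H(X|Y) = 0.4266, H(Y|X) = 0.2577

Verification:
H(X) - H(X|Y) = 0.4563 - 0.4266 = 0.0296
H(Y) - H(Y|X) = 0.2873 - 0.2577 = 0.0296
H(X) + H(Y) - H(X,Y) = 0.4563 + 0.2873 - 0.7139 = 0.0296

All forms give I(X;Y) = 0.0296 dits. ✓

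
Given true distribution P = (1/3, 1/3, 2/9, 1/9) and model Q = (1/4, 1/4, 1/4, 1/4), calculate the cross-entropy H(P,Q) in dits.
0.6021 dits

Cross-entropy: H(P,Q) = -Σ p(x) log q(x)

Alternatively: H(P,Q) = H(P) + D_KL(P||Q)
H(P) = 0.5693 dits
D_KL(P||Q) = 0.0328 dits

H(P,Q) = 0.5693 + 0.0328 = 0.6021 dits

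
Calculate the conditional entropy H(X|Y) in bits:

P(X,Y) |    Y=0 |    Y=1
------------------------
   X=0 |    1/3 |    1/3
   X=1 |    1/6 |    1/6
0.9183 bits

Using the chain rule: H(X|Y) = H(X,Y) - H(Y)

First, compute H(X,Y) = 1.9183 bits

Marginal P(Y) = (1/2, 1/2)
H(Y) = 1.0000 bits

H(X|Y) = H(X,Y) - H(Y) = 1.9183 - 1.0000 = 0.9183 bits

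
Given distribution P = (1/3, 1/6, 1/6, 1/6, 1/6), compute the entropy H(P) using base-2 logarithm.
2.2516 bits

Shannon entropy is H(X) = -Σ p(x) log p(x).

For P = (1/3, 1/6, 1/6, 1/6, 1/6):
H = -1/3 × log_2(1/3) -1/6 × log_2(1/6) -1/6 × log_2(1/6) -1/6 × log_2(1/6) -1/6 × log_2(1/6)
H = 2.2516 bits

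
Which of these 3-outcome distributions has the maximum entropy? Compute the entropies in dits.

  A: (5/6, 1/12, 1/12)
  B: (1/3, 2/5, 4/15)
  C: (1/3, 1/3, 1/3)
C

For a discrete distribution over n outcomes, entropy is maximized by the uniform distribution.

Computing entropies:
H(A) = 0.2458 dits
H(B) = 0.4713 dits
H(C) = 0.4771 dits

The uniform distribution (where all probabilities equal 1/3) achieves the maximum entropy of log_10(3) = 0.4771 dits.

Distribution C has the highest entropy.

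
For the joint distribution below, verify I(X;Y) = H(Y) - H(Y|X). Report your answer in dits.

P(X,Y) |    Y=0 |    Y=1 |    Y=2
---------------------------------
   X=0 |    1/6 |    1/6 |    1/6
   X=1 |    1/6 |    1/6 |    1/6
I(X;Y) = 0.0000 dits

Mutual information has multiple equivalent forms:
- I(X;Y) = H(X) - H(X|Y)
- I(X;Y) = H(Y) - H(Y|X)
- I(X;Y) = H(X) + H(Y) - H(X,Y)

Computing all quantities:
H(X) = 0.3010, H(Y) = 0.4771, H(X,Y) = 0.7782
H(X|Y) = 0.3010, H(Y|X) = 0.4771

Verification:
H(X) - H(X|Y) = 0.3010 - 0.3010 = 0.0000
H(Y) - H(Y|X) = 0.4771 - 0.4771 = 0.0000
H(X) + H(Y) - H(X,Y) = 0.3010 + 0.4771 - 0.7782 = 0.0000

All forms give I(X;Y) = 0.0000 dits. ✓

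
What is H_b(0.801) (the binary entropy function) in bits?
0.7199 bits

The binary entropy function is:
H(p) = -p log(p) - (1-p) log(1-p)

H(0.801) = -0.801 × log_2(0.801) - 0.199 × log_2(0.199)
H(0.801) = 0.7199 bits

Note: Binary entropy is maximized at p=0.5 (H=1 bit) and minimized at p=0 or p=1 (H=0).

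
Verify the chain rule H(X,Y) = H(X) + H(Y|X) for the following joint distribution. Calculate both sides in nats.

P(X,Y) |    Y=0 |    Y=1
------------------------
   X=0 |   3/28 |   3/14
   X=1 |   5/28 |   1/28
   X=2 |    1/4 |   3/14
H(X,Y) = 1.6727, H(X) = 1.0511, H(Y|X) = 0.6216 (all in nats)

Chain rule: H(X,Y) = H(X) + H(Y|X)

Left side — joint entropy directly:
H(X,Y) = -Σ p(x,y) log p(x,y) = 1.6727 nats

Right side — compute H(Y|X) from the conditional distributions:
P(X) = (9/28, 3/14, 13/28), so H(X) = 1.0511 nats
H(Y|X) = Σ_x P(X=x) · H(Y|X=x):
  P(Y|X=0) = (1/3, 2/3), H(Y|X=0) = 0.6365, weight P(X=0) = 9/28
  P(Y|X=1) = (5/6, 1/6), H(Y|X=1) = 0.4506, weight P(X=1) = 3/14
  P(Y|X=2) = (7/13, 6/13), H(Y|X=2) = 0.6902, weight P(X=2) = 13/28
H(Y|X) = 0.6216 nats

H(X) + H(Y|X) = 1.0511 + 0.6216 = 1.6727 nats

Both sides equal 1.6727 nats. ✓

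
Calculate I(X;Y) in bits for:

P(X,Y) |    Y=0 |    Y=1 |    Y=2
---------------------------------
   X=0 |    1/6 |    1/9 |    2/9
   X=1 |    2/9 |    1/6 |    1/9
0.0410 bits

Mutual information: I(X;Y) = H(X) + H(Y) - H(X,Y)

Marginals:
P(X) = (1/2, 1/2), H(X) = 1.0000 bits
P(Y) = (7/18, 5/18, 1/3), H(Y) = 1.5715 bits

Joint entropy: H(X,Y) = 2.5305 bits

I(X;Y) = 1.0000 + 1.5715 - 2.5305 = 0.0410 bits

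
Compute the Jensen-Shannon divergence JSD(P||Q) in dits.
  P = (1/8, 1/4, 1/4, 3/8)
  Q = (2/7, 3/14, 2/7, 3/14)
0.0124 dits

Jensen-Shannon divergence is:
JSD(P||Q) = 0.5 × D_KL(P||M) + 0.5 × D_KL(Q||M)
where M = 0.5 × (P + Q) is the mixture distribution.

M = 0.5 × (1/8, 1/4, 1/4, 3/8) + 0.5 × (2/7, 3/14, 2/7, 3/14) = (0.205357, 0.232143, 0.267857, 0.294643)

D_KL(P||M) = 0.0129 dits
D_KL(Q||M) = 0.0119 dits

JSD(P||Q) = 0.5 × 0.0129 + 0.5 × 0.0119 = 0.0124 dits

Unlike KL divergence, JSD is symmetric and bounded: 0 ≤ JSD ≤ log(2).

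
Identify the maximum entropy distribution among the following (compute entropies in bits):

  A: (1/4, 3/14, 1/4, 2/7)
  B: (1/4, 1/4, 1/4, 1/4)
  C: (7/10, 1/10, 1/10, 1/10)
B

For a discrete distribution over n outcomes, entropy is maximized by the uniform distribution.

Computing entropies:
H(A) = 1.9926 bits
H(B) = 2.0000 bits
H(C) = 1.3568 bits

The uniform distribution (where all probabilities equal 1/4) achieves the maximum entropy of log_2(4) = 2.0000 bits.

Distribution B has the highest entropy.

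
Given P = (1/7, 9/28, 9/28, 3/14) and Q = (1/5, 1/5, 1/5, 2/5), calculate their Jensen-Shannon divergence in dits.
0.0134 dits

Jensen-Shannon divergence is:
JSD(P||Q) = 0.5 × D_KL(P||M) + 0.5 × D_KL(Q||M)
where M = 0.5 × (P + Q) is the mixture distribution.

M = 0.5 × (1/7, 9/28, 9/28, 3/14) + 0.5 × (1/5, 1/5, 1/5, 2/5) = (6/35, 0.260714, 0.260714, 0.307143)

D_KL(P||M) = 0.0136 dits
D_KL(Q||M) = 0.0132 dits

JSD(P||Q) = 0.5 × 0.0136 + 0.5 × 0.0132 = 0.0134 dits

Unlike KL divergence, JSD is symmetric and bounded: 0 ≤ JSD ≤ log(2).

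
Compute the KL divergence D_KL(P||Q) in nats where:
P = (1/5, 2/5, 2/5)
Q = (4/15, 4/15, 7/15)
0.0430 nats

KL divergence: D_KL(P||Q) = Σ p(x) log(p(x)/q(x))

Computing term by term:
  x=0: 1/5 × log_e[(1/5)/(4/15)] = 1/5 × -0.2877 = -0.0575
  x=1: 2/5 × log_e[(2/5)/(4/15)] = 2/5 × 0.4055 = 0.1622
  x=2: 2/5 × log_e[(2/5)/(7/15)] = 2/5 × -0.1542 = -0.0617

D_KL(P||Q) = 0.0430 nats

Note: KL divergence is always non-negative and equals 0 iff P = Q.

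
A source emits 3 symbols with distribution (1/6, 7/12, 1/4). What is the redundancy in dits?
0.0604 dits

Redundancy measures how far a source is from maximum entropy:
R = H_max - H(X)

Maximum entropy for 3 symbols: H_max = log_10(3) = 0.4771 dits
Actual entropy: H(X) = 0.4168 dits
Redundancy: R = 0.4771 - 0.4168 = 0.0604 dits

This redundancy represents potential for compression: the source could be compressed by 0.0604 dits per symbol.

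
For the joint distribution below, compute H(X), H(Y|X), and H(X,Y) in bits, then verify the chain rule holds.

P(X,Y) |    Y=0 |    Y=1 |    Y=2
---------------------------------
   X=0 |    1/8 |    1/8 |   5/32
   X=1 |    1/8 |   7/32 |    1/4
H(X,Y) = 2.5231, H(X) = 0.9745, H(Y|X) = 1.5486 (all in bits)

Chain rule: H(X,Y) = H(X) + H(Y|X)

Left side — joint entropy directly:
H(X,Y) = -Σ p(x,y) log p(x,y) = 2.5231 bits

Right side — compute H(Y|X) from the conditional distributions:
P(X) = (13/32, 19/32), so H(X) = 0.9745 bits
H(Y|X) = Σ_x P(X=x) · H(Y|X=x):
  P(Y|X=0) = (4/13, 4/13, 5/13), H(Y|X=0) = 1.5766, weight P(X=0) = 13/32
  P(Y|X=1) = (4/19, 7/19, 8/19), H(Y|X=1) = 1.5294, weight P(X=1) = 19/32
H(Y|X) = 1.5486 bits

H(X) + H(Y|X) = 0.9745 + 1.5486 = 2.5231 bits

Both sides equal 2.5231 bits. ✓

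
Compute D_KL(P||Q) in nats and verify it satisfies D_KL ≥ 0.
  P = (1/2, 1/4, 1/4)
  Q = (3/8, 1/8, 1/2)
0.1438 nats

KL divergence satisfies the Gibbs inequality: D_KL(P||Q) ≥ 0 for all distributions P, Q.

D_KL(P||Q) = Σ p(x) log(p(x)/q(x))
Term by term:
  x=0: 1/2 × log_e[(1/2)/(3/8)] = 0.1438
  x=1: 1/4 × log_e[(1/4)/(1/8)] = 0.1733
  x=2: 1/4 × log_e[(1/4)/(1/2)] = -0.1733
D_KL(P||Q) = 0.1438 nats

D_KL(P||Q) = 0.1438 ≥ 0 ✓

This non-negativity is a fundamental property: relative entropy cannot be negative because it measures how different Q is from P.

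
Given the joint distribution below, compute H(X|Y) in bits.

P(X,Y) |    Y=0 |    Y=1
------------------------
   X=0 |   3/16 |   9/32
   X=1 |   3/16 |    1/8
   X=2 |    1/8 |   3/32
1.4905 bits

Using the chain rule: H(X|Y) = H(X,Y) - H(Y)

First, compute H(X,Y) = 2.4905 bits

Marginal P(Y) = (1/2, 1/2)
H(Y) = 1.0000 bits

H(X|Y) = H(X,Y) - H(Y) = 2.4905 - 1.0000 = 1.4905 bits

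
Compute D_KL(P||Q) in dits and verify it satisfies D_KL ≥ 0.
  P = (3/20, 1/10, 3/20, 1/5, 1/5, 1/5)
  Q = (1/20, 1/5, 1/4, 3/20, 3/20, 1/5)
0.0582 dits

KL divergence satisfies the Gibbs inequality: D_KL(P||Q) ≥ 0 for all distributions P, Q.

D_KL(P||Q) = Σ p(x) log(p(x)/q(x))
Term by term:
  x=0: 3/20 × log_10[(3/20)/(1/20)] = 0.0716
  x=1: 1/10 × log_10[(1/10)/(1/5)] = -0.0301
  x=2: 3/20 × log_10[(3/20)/(1/4)] = -0.0333
  x=3: 1/5 × log_10[(1/5)/(3/20)] = 0.0250
  x=4: 1/5 × log_10[(1/5)/(3/20)] = 0.0250
  x=5: 1/5 × log_10[(1/5)/(1/5)] = 0.0000
D_KL(P||Q) = 0.0582 dits

D_KL(P||Q) = 0.0582 ≥ 0 ✓

This non-negativity is a fundamental property: relative entropy cannot be negative because it measures how different Q is from P.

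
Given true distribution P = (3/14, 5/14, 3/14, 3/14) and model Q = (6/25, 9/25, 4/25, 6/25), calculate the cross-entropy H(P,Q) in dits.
0.5946 dits

Cross-entropy: H(P,Q) = -Σ p(x) log q(x)

Alternatively: H(P,Q) = H(P) + D_KL(P||Q)
H(P) = 0.5898 dits
D_KL(P||Q) = 0.0049 dits

H(P,Q) = 0.5898 + 0.0049 = 0.5946 dits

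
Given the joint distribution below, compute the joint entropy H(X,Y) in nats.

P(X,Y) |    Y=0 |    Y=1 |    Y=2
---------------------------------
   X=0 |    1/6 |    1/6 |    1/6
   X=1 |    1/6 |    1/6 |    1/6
1.7918 nats

Joint entropy is H(X,Y) = -Σ_{x,y} p(x,y) log p(x,y).

Summing over all non-zero entries:
H(X,Y) = -[1/6·log_e(1/6) + 1/6·log_e(1/6) + 1/6·log_e(1/6) + 1/6·log_e(1/6) + 1/6·log_e(1/6) + 1/6·log_e(1/6)]
H(X,Y) = 1.7918 nats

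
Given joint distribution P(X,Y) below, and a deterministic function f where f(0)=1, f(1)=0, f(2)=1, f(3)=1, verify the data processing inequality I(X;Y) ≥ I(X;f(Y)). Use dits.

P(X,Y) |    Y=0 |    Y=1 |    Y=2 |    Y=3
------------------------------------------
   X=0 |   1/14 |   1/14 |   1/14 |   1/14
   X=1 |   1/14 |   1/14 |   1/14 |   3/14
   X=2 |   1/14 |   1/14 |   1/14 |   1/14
I(X;Y) = 0.0145, I(X;f(Y)) = 0.0022, inequality holds: 0.0145 ≥ 0.0022

Data Processing Inequality: For any Markov chain X → Y → Z, we have I(X;Y) ≥ I(X;Z).

Here Z = f(Y) is a deterministic function of Y, forming X → Y → Z.

Original I(X;Y) = 0.0145 dits

After applying f:
P(X,Z) where Z=f(Y):
- P(X,Z=0) = P(X,Y=1)
- P(X,Z=1) = P(X,Y=0) + P(X,Y=2) + P(X,Y=3)

I(X;Z) = I(X;f(Y)) = 0.0022 dits

Verification: 0.0145 ≥ 0.0022 ✓

Information cannot be created by processing; the function f can only lose information about X.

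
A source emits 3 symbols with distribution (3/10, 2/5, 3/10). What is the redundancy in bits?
0.0140 bits

Redundancy measures how far a source is from maximum entropy:
R = H_max - H(X)

Maximum entropy for 3 symbols: H_max = log_2(3) = 1.5850 bits
Actual entropy: H(X) = 1.5710 bits
Redundancy: R = 1.5850 - 1.5710 = 0.0140 bits

This redundancy represents potential for compression: the source could be compressed by 0.0140 bits per symbol.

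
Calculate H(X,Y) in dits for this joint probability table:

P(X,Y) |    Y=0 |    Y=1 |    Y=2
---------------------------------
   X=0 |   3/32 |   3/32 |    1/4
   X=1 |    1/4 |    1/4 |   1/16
0.7196 dits

Joint entropy is H(X,Y) = -Σ_{x,y} p(x,y) log p(x,y).

Summing over all non-zero entries:
H(X,Y) = -[3/32·log_10(3/32) + 3/32·log_10(3/32) + 1/4·log_10(1/4) + 1/4·log_10(1/4) + 1/4·log_10(1/4) + 1/16·log_10(1/16)]
H(X,Y) = 0.7196 dits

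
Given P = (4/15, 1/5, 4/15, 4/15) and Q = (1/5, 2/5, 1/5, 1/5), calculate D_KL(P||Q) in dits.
0.0397 dits

KL divergence: D_KL(P||Q) = Σ p(x) log(p(x)/q(x))

Computing term by term:
  x=0: 4/15 × log_10[(4/15)/(1/5)] = 4/15 × 0.1249 = 0.0333
  x=1: 1/5 × log_10[(1/5)/(2/5)] = 1/5 × -0.3010 = -0.0602
  x=2: 4/15 × log_10[(4/15)/(1/5)] = 4/15 × 0.1249 = 0.0333
  x=3: 4/15 × log_10[(4/15)/(1/5)] = 4/15 × 0.1249 = 0.0333

D_KL(P||Q) = 0.0397 dits

Note: KL divergence is always non-negative and equals 0 iff P = Q.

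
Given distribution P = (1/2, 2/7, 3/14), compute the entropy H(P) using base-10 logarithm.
0.4493 dits

Shannon entropy is H(X) = -Σ p(x) log p(x).

For P = (1/2, 2/7, 3/14):
H = -1/2 × log_10(1/2) -2/7 × log_10(2/7) -3/14 × log_10(3/14)
H = 0.4493 dits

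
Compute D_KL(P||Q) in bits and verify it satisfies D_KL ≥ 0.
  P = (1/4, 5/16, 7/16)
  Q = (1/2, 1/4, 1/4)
0.2038 bits

KL divergence satisfies the Gibbs inequality: D_KL(P||Q) ≥ 0 for all distributions P, Q.

D_KL(P||Q) = Σ p(x) log(p(x)/q(x))
Term by term:
  x=0: 1/4 × log_2[(1/4)/(1/2)] = -0.2500
  x=1: 5/16 × log_2[(5/16)/(1/4)] = 0.1006
  x=2: 7/16 × log_2[(7/16)/(1/4)] = 0.3532
D_KL(P||Q) = 0.2038 bits

D_KL(P||Q) = 0.2038 ≥ 0 ✓

This non-negativity is a fundamental property: relative entropy cannot be negative because it measures how different Q is from P.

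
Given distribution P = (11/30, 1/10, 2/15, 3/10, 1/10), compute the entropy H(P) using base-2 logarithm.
2.1038 bits

Shannon entropy is H(X) = -Σ p(x) log p(x).

For P = (11/30, 1/10, 2/15, 3/10, 1/10):
H = -11/30 × log_2(11/30) -1/10 × log_2(1/10) -2/15 × log_2(2/15) -3/10 × log_2(3/10) -1/10 × log_2(1/10)
H = 2.1038 bits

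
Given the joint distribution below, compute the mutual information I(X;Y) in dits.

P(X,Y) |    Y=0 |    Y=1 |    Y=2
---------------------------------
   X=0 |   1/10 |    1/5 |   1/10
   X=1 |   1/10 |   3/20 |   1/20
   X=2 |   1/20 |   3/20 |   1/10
0.0074 dits

Mutual information: I(X;Y) = H(X) + H(Y) - H(X,Y)

Marginals:
P(X) = (2/5, 3/10, 3/10), H(X) = 0.4729 dits
P(Y) = (1/4, 1/2, 1/4), H(Y) = 0.4515 dits

Joint entropy: H(X,Y) = 0.9171 dits

I(X;Y) = 0.4729 + 0.4515 - 0.9171 = 0.0074 dits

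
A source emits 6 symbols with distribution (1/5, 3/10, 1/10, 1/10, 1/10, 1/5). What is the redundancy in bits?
0.1385 bits

Redundancy measures how far a source is from maximum entropy:
R = H_max - H(X)

Maximum entropy for 6 symbols: H_max = log_2(6) = 2.5850 bits
Actual entropy: H(X) = 2.4464 bits
Redundancy: R = 2.5850 - 2.4464 = 0.1385 bits

This redundancy represents potential for compression: the source could be compressed by 0.1385 bits per symbol.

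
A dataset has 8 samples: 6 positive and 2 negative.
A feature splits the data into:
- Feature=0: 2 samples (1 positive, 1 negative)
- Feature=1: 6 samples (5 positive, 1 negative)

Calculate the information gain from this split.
0.0738 bits

Information Gain = H(Y) - H(Y|Feature)

Before split:
P(positive) = 6/8 = 0.7500
H(Y) = 0.8113 bits

After split:
Feature=0: H = 1.0000 bits (weight = 2/8)
Feature=1: H = 0.6500 bits (weight = 6/8)
H(Y|Feature) = (2/8)×1.0000 + (6/8)×0.6500 = 0.7375 bits

Information Gain = 0.8113 - 0.7375 = 0.0738 bits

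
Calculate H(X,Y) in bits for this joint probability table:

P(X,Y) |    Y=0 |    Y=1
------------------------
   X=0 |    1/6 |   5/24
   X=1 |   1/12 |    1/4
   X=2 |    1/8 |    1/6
2.5069 bits

Joint entropy is H(X,Y) = -Σ_{x,y} p(x,y) log p(x,y).

Summing over all non-zero entries:
H(X,Y) = -[1/6·log_2(1/6) + 5/24·log_2(5/24) + 1/12·log_2(1/12) + 1/4·log_2(1/4) + 1/8·log_2(1/8) + 1/6·log_2(1/6)]
H(X,Y) = 2.5069 bits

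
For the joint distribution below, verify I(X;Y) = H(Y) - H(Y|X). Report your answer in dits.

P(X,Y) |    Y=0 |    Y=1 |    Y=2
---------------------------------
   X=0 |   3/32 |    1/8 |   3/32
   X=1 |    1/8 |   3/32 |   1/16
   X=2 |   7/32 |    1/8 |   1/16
I(X;Y) = 0.0099 dits

Mutual information has multiple equivalent forms:
- I(X;Y) = H(X) - H(X|Y)
- I(X;Y) = H(Y) - H(Y|X)
- I(X;Y) = H(X) + H(Y) - H(X,Y)

Computing all quantities:
H(X) = 0.4717, H(Y) = 0.4609, H(X,Y) = 0.9227
H(X|Y) = 0.4618, H(Y|X) = 0.4510

Verification:
H(X) - H(X|Y) = 0.4717 - 0.4618 = 0.0099
H(Y) - H(Y|X) = 0.4609 - 0.4510 = 0.0099
H(X) + H(Y) - H(X,Y) = 0.4717 + 0.4609 - 0.9227 = 0.0099

All forms give I(X;Y) = 0.0099 dits. ✓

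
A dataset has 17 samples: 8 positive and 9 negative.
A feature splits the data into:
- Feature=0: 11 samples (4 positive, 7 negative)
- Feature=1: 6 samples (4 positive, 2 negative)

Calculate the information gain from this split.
0.0615 bits

Information Gain = H(Y) - H(Y|Feature)

Before split:
P(positive) = 8/17 = 0.4706
H(Y) = 0.9975 bits

After split:
Feature=0: H = 0.9457 bits (weight = 11/17)
Feature=1: H = 0.9183 bits (weight = 6/17)
H(Y|Feature) = (11/17)×0.9457 + (6/17)×0.9183 = 0.9360 bits

Information Gain = 0.9975 - 0.9360 = 0.0615 bits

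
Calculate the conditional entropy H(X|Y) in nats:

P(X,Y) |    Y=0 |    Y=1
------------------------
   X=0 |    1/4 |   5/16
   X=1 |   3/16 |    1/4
0.6852 nats

Using the chain rule: H(X|Y) = H(X,Y) - H(Y)

First, compute H(X,Y) = 1.3705 nats

Marginal P(Y) = (7/16, 9/16)
H(Y) = 0.6853 nats

H(X|Y) = H(X,Y) - H(Y) = 1.3705 - 0.6853 = 0.6852 nats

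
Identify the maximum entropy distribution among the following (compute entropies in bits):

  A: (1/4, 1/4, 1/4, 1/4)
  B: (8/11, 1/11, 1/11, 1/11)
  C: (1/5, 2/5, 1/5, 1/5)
A

For a discrete distribution over n outcomes, entropy is maximized by the uniform distribution.

Computing entropies:
H(A) = 2.0000 bits
H(B) = 1.2776 bits
H(C) = 1.9219 bits

The uniform distribution (where all probabilities equal 1/4) achieves the maximum entropy of log_2(4) = 2.0000 bits.

Distribution A has the highest entropy.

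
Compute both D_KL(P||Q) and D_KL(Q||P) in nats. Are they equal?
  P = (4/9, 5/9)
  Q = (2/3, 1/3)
D_KL(P||Q) = 0.1036, D_KL(Q||P) = 0.1000

KL divergence is not symmetric: D_KL(P||Q) ≠ D_KL(Q||P) in general.

D_KL(P||Q) = 0.1036 nats
D_KL(Q||P) = 0.1000 nats

No, they are not equal!

This asymmetry is why KL divergence is not a true distance metric.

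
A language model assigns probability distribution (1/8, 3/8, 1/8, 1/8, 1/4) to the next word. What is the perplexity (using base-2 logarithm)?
4.4557

Perplexity is 2^H (or exp(H) for natural log).

First, H = -Σ p log p = 2.1556 bits
Perplexity = 2^2.1556 = 4.4557

Interpretation: The model's uncertainty is equivalent to choosing uniformly among 4.5 options.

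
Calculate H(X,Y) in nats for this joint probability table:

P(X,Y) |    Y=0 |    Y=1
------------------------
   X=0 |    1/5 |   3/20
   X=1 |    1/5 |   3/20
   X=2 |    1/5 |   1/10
1.7651 nats

Joint entropy is H(X,Y) = -Σ_{x,y} p(x,y) log p(x,y).

Summing over all non-zero entries:
H(X,Y) = -[1/5·log_e(1/5) + 3/20·log_e(3/20) + 1/5·log_e(1/5) + 3/20·log_e(3/20) + 1/5·log_e(1/5) + 1/10·log_e(1/10)]
H(X,Y) = 1.7651 nats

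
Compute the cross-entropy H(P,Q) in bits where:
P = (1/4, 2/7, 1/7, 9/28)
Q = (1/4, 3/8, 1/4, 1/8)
2.1543 bits

Cross-entropy: H(P,Q) = -Σ p(x) log q(x)

Alternatively: H(P,Q) = H(P) + D_KL(P||Q)
H(P) = 1.9438 bits
D_KL(P||Q) = 0.2105 bits

H(P,Q) = 1.9438 + 0.2105 = 2.1543 bits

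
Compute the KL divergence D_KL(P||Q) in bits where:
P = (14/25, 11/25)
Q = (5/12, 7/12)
0.0599 bits

KL divergence: D_KL(P||Q) = Σ p(x) log(p(x)/q(x))

Computing term by term:
  x=0: 14/25 × log_2[(14/25)/(5/12)] = 14/25 × 0.4265 = 0.2389
  x=1: 11/25 × log_2[(11/25)/(7/12)] = 11/25 × -0.4068 = -0.1790

D_KL(P||Q) = 0.0599 bits

Note: KL divergence is always non-negative and equals 0 iff P = Q.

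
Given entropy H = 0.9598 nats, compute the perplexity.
2.6112

Perplexity is e^H (or exp(H) for natural log).

H = 0.9598 nats
Perplexity = e^0.9598 = 2.6112

Interpretation: The model's uncertainty is equivalent to choosing uniformly among 2.6 options.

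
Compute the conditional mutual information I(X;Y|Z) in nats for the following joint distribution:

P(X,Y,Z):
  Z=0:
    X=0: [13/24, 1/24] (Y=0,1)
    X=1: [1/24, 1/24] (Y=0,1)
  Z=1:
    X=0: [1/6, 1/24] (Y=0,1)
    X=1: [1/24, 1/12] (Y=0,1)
0.0800 nats

Conditional mutual information: I(X;Y|Z) = H(X|Z) + H(Y|Z) - H(X,Y|Z)

H(Z) = 0.6365
H(X,Z) = 1.1082 → H(X|Z) = 0.4717
H(Y,Z) = 1.1082 → H(Y|Z) = 0.4717
H(X,Y,Z) = 1.4999 → H(X,Y|Z) = 0.8634

I(X;Y|Z) = 0.4717 + 0.4717 - 0.8634 = 0.0800 nats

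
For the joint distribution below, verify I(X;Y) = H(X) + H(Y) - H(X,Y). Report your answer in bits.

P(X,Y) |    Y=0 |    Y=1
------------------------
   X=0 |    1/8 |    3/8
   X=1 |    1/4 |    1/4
I(X;Y) = 0.0488 bits

Mutual information has multiple equivalent forms:
- I(X;Y) = H(X) - H(X|Y)
- I(X;Y) = H(Y) - H(Y|X)
- I(X;Y) = H(X) + H(Y) - H(X,Y)

Computing all quantities:
H(X) = 1.0000, H(Y) = 0.9544, H(X,Y) = 1.9056
H(X|Y) = 0.9512, H(Y|X) = 0.9056

Verification:
H(X) - H(X|Y) = 1.0000 - 0.9512 = 0.0488
H(Y) - H(Y|X) = 0.9544 - 0.9056 = 0.0488
H(X) + H(Y) - H(X,Y) = 1.0000 + 0.9544 - 1.9056 = 0.0488

All forms give I(X;Y) = 0.0488 bits. ✓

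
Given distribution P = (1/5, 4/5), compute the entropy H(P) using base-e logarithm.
0.5004 nats

Shannon entropy is H(X) = -Σ p(x) log p(x).

For P = (1/5, 4/5):
H = -1/5 × log_e(1/5) -4/5 × log_e(4/5)
H = 0.5004 nats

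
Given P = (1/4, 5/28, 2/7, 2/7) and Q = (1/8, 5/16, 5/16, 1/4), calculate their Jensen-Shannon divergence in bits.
0.0300 bits

Jensen-Shannon divergence is:
JSD(P||Q) = 0.5 × D_KL(P||M) + 0.5 × D_KL(Q||M)
where M = 0.5 × (P + Q) is the mixture distribution.

M = 0.5 × (1/4, 5/28, 2/7, 2/7) + 0.5 × (1/8, 5/16, 5/16, 1/4) = (3/16, 0.245536, 0.299107, 0.267857)

D_KL(P||M) = 0.0294 bits
D_KL(Q||M) = 0.0305 bits

JSD(P||Q) = 0.5 × 0.0294 + 0.5 × 0.0305 = 0.0300 bits

Unlike KL divergence, JSD is symmetric and bounded: 0 ≤ JSD ≤ log(2).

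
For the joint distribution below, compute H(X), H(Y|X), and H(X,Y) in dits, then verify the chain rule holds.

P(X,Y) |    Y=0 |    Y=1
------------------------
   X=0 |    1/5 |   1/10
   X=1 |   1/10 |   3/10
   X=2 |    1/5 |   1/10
H(X,Y) = 0.7365, H(X) = 0.4729, H(Y|X) = 0.2635 (all in dits)

Chain rule: H(X,Y) = H(X) + H(Y|X)

Left side — joint entropy directly:
H(X,Y) = -Σ p(x,y) log p(x,y) = 0.7365 dits

Right side — compute H(Y|X) from the conditional distributions:
P(X) = (3/10, 2/5, 3/10), so H(X) = 0.4729 dits
H(Y|X) = Σ_x P(X=x) · H(Y|X=x):
  P(Y|X=0) = (2/3, 1/3), H(Y|X=0) = 0.2764, weight P(X=0) = 3/10
  P(Y|X=1) = (1/4, 3/4), H(Y|X=1) = 0.2442, weight P(X=1) = 2/5
  P(Y|X=2) = (2/3, 1/3), H(Y|X=2) = 0.2764, weight P(X=2) = 3/10
H(Y|X) = 0.2635 dits

H(X) + H(Y|X) = 0.4729 + 0.2635 = 0.7365 dits

Both sides equal 0.7365 dits. ✓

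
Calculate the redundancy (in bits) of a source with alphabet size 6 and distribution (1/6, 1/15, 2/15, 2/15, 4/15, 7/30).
0.1201 bits

Redundancy measures how far a source is from maximum entropy:
R = H_max - H(X)

Maximum entropy for 6 symbols: H_max = log_2(6) = 2.5850 bits
Actual entropy: H(X) = 2.4649 bits
Redundancy: R = 2.5850 - 2.4649 = 0.1201 bits

This redundancy represents potential for compression: the source could be compressed by 0.1201 bits per symbol.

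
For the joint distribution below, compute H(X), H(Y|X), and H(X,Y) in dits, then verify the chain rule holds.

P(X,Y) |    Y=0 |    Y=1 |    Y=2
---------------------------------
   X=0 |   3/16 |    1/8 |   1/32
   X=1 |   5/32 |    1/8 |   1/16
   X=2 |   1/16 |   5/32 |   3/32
H(X,Y) = 0.9079, H(X) = 0.4767, H(Y|X) = 0.4313 (all in dits)

Chain rule: H(X,Y) = H(X) + H(Y|X)

Left side — joint entropy directly:
H(X,Y) = -Σ p(x,y) log p(x,y) = 0.9079 dits

Right side — compute H(Y|X) from the conditional distributions:
P(X) = (11/32, 11/32, 5/16), so H(X) = 0.4767 dits
H(Y|X) = Σ_x P(X=x) · H(Y|X=x):
  P(Y|X=0) = (6/11, 4/11, 1/11), H(Y|X=0) = 0.3980, weight P(X=0) = 11/32
  P(Y|X=1) = (5/11, 4/11, 2/11), H(Y|X=1) = 0.4500, weight P(X=1) = 11/32
  P(Y|X=2) = (1/5, 1/2, 3/10), H(Y|X=2) = 0.4472, weight P(X=2) = 5/16
H(Y|X) = 0.4313 dits

H(X) + H(Y|X) = 0.4767 + 0.4313 = 0.9079 dits

Both sides equal 0.9079 dits. ✓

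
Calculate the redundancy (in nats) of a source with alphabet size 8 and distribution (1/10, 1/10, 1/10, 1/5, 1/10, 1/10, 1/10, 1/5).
0.0541 nats

Redundancy measures how far a source is from maximum entropy:
R = H_max - H(X)

Maximum entropy for 8 symbols: H_max = log_e(8) = 2.0794 nats
Actual entropy: H(X) = 2.0253 nats
Redundancy: R = 2.0794 - 2.0253 = 0.0541 nats

This redundancy represents potential for compression: the source could be compressed by 0.0541 nats per symbol.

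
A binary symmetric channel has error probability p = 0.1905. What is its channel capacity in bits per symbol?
0.2975 bits

For a binary symmetric channel (BSC) with error probability p:
Capacity C = 1 - H(p) bits per symbol

where H(p) = -p log₂(p) - (1-p) log₂(1-p) is the binary entropy function.

H(0.1905) = 0.7025 bits
C = 1 - 0.7025 = 0.2975 bits per symbol

This means we can reliably transmit up to 0.2975 bits of information per channel use.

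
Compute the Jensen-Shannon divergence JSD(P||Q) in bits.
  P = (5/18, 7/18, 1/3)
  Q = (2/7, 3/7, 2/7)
0.0021 bits

Jensen-Shannon divergence is:
JSD(P||Q) = 0.5 × D_KL(P||M) + 0.5 × D_KL(Q||M)
where M = 0.5 × (P + Q) is the mixture distribution.

M = 0.5 × (5/18, 7/18, 1/3) + 0.5 × (2/7, 3/7, 2/7) = (0.281746, 0.40873, 0.309524)

D_KL(P||M) = 0.0020 bits
D_KL(Q||M) = 0.0021 bits

JSD(P||Q) = 0.5 × 0.0020 + 0.5 × 0.0021 = 0.0021 bits

Unlike KL divergence, JSD is symmetric and bounded: 0 ≤ JSD ≤ log(2).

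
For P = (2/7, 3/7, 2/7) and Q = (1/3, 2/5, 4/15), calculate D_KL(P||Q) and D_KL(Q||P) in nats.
D_KL(P||Q) = 0.0052, D_KL(Q||P) = 0.0054

KL divergence is not symmetric: D_KL(P||Q) ≠ D_KL(Q||P) in general.

D_KL(P||Q) = 0.0052 nats
D_KL(Q||P) = 0.0054 nats

No, they are not equal!

This asymmetry is why KL divergence is not a true distance metric.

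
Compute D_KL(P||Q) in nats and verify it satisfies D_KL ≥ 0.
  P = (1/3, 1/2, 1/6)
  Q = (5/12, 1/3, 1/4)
0.0608 nats

KL divergence satisfies the Gibbs inequality: D_KL(P||Q) ≥ 0 for all distributions P, Q.

D_KL(P||Q) = Σ p(x) log(p(x)/q(x))
Term by term:
  x=0: 1/3 × log_e[(1/3)/(5/12)] = -0.0744
  x=1: 1/2 × log_e[(1/2)/(1/3)] = 0.2027
  x=2: 1/6 × log_e[(1/6)/(1/4)] = -0.0676
D_KL(P||Q) = 0.0608 nats

D_KL(P||Q) = 0.0608 ≥ 0 ✓

This non-negativity is a fundamental property: relative entropy cannot be negative because it measures how different Q is from P.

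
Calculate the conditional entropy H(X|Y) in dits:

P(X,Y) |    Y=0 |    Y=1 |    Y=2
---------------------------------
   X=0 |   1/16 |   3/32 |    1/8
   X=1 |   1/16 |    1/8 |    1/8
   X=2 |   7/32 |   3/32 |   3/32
0.4460 dits

Using the chain rule: H(X|Y) = H(X,Y) - H(Y)

First, compute H(X,Y) = 0.9227 dits

Marginal P(Y) = (11/32, 5/16, 11/32)
H(Y) = 0.4767 dits

H(X|Y) = H(X,Y) - H(Y) = 0.9227 - 0.4767 = 0.4460 dits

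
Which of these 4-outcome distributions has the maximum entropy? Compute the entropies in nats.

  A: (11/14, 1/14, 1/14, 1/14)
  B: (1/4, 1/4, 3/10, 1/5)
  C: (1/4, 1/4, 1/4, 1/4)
C

For a discrete distribution over n outcomes, entropy is maximized by the uniform distribution.

Computing entropies:
H(A) = 0.7550 nats
H(B) = 1.3762 nats
H(C) = 1.3863 nats

The uniform distribution (where all probabilities equal 1/4) achieves the maximum entropy of log_e(4) = 1.3863 nats.

Distribution C has the highest entropy.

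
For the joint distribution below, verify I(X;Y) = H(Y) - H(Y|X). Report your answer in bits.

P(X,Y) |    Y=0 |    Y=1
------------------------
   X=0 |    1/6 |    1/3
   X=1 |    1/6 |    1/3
I(X;Y) = 0.0000 bits

Mutual information has multiple equivalent forms:
- I(X;Y) = H(X) - H(X|Y)
- I(X;Y) = H(Y) - H(Y|X)
- I(X;Y) = H(X) + H(Y) - H(X,Y)

Computing all quantities:
H(X) = 1.0000, H(Y) = 0.9183, H(X,Y) = 1.9183
H(X|Y) = 1.0000, H(Y|X) = 0.9183

Verification:
H(X) - H(X|Y) = 1.0000 - 1.0000 = 0.0000
H(Y) - H(Y|X) = 0.9183 - 0.9183 = 0.0000
H(X) + H(Y) - H(X,Y) = 1.0000 + 0.9183 - 1.9183 = 0.0000

All forms give I(X;Y) = 0.0000 bits. ✓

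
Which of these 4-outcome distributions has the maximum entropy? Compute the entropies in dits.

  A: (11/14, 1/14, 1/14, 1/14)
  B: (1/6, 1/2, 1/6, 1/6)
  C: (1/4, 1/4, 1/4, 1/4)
C

For a discrete distribution over n outcomes, entropy is maximized by the uniform distribution.

Computing entropies:
H(A) = 0.3279 dits
H(B) = 0.5396 dits
H(C) = 0.6021 dits

The uniform distribution (where all probabilities equal 1/4) achieves the maximum entropy of log_10(4) = 0.6021 dits.

Distribution C has the highest entropy.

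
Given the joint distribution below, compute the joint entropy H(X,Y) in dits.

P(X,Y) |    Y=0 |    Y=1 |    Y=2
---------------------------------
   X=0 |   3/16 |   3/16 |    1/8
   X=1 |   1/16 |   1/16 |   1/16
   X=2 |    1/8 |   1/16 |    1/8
0.9123 dits

Joint entropy is H(X,Y) = -Σ_{x,y} p(x,y) log p(x,y).

Summing over all non-zero entries:
H(X,Y) = -[3/16·log_10(3/16) + 3/16·log_10(3/16) + 1/8·log_10(1/8) + 1/16·log_10(1/16) + 1/16·log_10(1/16) + 1/16·log_10(1/16) + 1/8·log_10(1/8) + 1/16·log_10(1/16) + 1/8·log_10(1/8)]
H(X,Y) = 0.9123 dits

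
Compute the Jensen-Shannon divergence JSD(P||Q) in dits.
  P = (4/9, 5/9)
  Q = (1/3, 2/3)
0.0028 dits

Jensen-Shannon divergence is:
JSD(P||Q) = 0.5 × D_KL(P||M) + 0.5 × D_KL(Q||M)
where M = 0.5 × (P + Q) is the mixture distribution.

M = 0.5 × (4/9, 5/9) + 0.5 × (1/3, 2/3) = (7/18, 11/18)

D_KL(P||M) = 0.0028 dits
D_KL(Q||M) = 0.0029 dits

JSD(P||Q) = 0.5 × 0.0028 + 0.5 × 0.0029 = 0.0028 dits

Unlike KL divergence, JSD is symmetric and bounded: 0 ≤ JSD ≤ log(2).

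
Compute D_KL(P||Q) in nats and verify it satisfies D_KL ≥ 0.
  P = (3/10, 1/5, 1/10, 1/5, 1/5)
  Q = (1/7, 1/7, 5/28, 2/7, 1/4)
0.1159 nats

KL divergence satisfies the Gibbs inequality: D_KL(P||Q) ≥ 0 for all distributions P, Q.

D_KL(P||Q) = Σ p(x) log(p(x)/q(x))
Term by term:
  x=0: 3/10 × log_e[(3/10)/(1/7)] = 0.2226
  x=1: 1/5 × log_e[(1/5)/(1/7)] = 0.0673
  x=2: 1/10 × log_e[(1/10)/(5/28)] = -0.0580
  x=3: 1/5 × log_e[(1/5)/(2/7)] = -0.0713
  x=4: 1/5 × log_e[(1/5)/(1/4)] = -0.0446
D_KL(P||Q) = 0.1159 nats

D_KL(P||Q) = 0.1159 ≥ 0 ✓

This non-negativity is a fundamental property: relative entropy cannot be negative because it measures how different Q is from P.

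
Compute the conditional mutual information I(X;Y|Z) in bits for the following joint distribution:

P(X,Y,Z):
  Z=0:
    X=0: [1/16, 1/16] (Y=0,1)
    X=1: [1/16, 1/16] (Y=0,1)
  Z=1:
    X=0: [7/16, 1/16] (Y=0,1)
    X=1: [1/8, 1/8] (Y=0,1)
0.0867 bits

Conditional mutual information: I(X;Y|Z) = H(X|Z) + H(Y|Z) - H(X,Y|Z)

H(Z) = 0.8113
H(X,Z) = 1.7500 → H(X|Z) = 0.9387
H(Y,Z) = 1.6697 → H(Y|Z) = 0.8585
H(X,Y,Z) = 2.5218 → H(X,Y|Z) = 1.7105

I(X;Y|Z) = 0.9387 + 0.8585 - 1.7105 = 0.0867 bits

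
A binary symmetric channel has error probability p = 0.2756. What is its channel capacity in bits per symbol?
0.1506 bits

For a binary symmetric channel (BSC) with error probability p:
Capacity C = 1 - H(p) bits per symbol

where H(p) = -p log₂(p) - (1-p) log₂(1-p) is the binary entropy function.

H(0.2756) = 0.8494 bits
C = 1 - 0.8494 = 0.1506 bits per symbol

This means we can reliably transmit up to 0.1506 bits of information per channel use.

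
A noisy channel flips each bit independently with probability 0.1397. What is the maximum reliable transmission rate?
0.4165 bits

For a binary symmetric channel (BSC) with error probability p:
Capacity C = 1 - H(p) bits per symbol

where H(p) = -p log₂(p) - (1-p) log₂(1-p) is the binary entropy function.

H(0.1397) = 0.5835 bits
C = 1 - 0.5835 = 0.4165 bits per symbol

This means we can reliably transmit up to 0.4165 bits of information per channel use.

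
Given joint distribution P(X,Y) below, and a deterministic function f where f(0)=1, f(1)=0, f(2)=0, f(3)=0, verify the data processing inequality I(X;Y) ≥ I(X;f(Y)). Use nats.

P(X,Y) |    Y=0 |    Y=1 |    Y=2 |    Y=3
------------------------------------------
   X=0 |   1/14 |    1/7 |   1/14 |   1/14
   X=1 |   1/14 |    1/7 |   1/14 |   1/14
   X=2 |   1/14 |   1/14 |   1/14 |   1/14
I(X;Y) = 0.0104, I(X;f(Y)) = 0.0015, inequality holds: 0.0104 ≥ 0.0015

Data Processing Inequality: For any Markov chain X → Y → Z, we have I(X;Y) ≥ I(X;Z).

Here Z = f(Y) is a deterministic function of Y, forming X → Y → Z.

Original I(X;Y) = 0.0104 nats

After applying f:
P(X,Z) where Z=f(Y):
- P(X,Z=0) = P(X,Y=1) + P(X,Y=2) + P(X,Y=3)
- P(X,Z=1) = P(X,Y=0)

I(X;Z) = I(X;f(Y)) = 0.0015 nats

Verification: 0.0104 ≥ 0.0015 ✓

Information cannot be created by processing; the function f can only lose information about X.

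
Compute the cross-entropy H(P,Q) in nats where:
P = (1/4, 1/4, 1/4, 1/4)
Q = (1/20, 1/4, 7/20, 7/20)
1.6204 nats

Cross-entropy: H(P,Q) = -Σ p(x) log q(x)

Alternatively: H(P,Q) = H(P) + D_KL(P||Q)
H(P) = 1.3863 nats
D_KL(P||Q) = 0.2341 nats

H(P,Q) = 1.3863 + 0.2341 = 1.6204 nats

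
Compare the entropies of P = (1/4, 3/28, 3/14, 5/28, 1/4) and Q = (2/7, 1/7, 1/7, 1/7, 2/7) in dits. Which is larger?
P

Computing entropies in dits:
H(P) = 0.6819
H(Q) = 0.6731

Distribution P has higher entropy.

Intuition: The distribution closer to uniform (more spread out) has higher entropy.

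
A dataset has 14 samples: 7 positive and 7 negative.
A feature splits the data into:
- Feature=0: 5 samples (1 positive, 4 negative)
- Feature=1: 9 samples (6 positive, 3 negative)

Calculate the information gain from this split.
0.1518 bits

Information Gain = H(Y) - H(Y|Feature)

Before split:
P(positive) = 7/14 = 0.5000
H(Y) = 1.0000 bits

After split:
Feature=0: H = 0.7219 bits (weight = 5/14)
Feature=1: H = 0.9183 bits (weight = 9/14)
H(Y|Feature) = (5/14)×0.7219 + (9/14)×0.9183 = 0.8482 bits

Information Gain = 1.0000 - 0.8482 = 0.1518 bits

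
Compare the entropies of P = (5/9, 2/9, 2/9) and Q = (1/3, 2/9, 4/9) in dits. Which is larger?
Q

Computing entropies in dits:
H(P) = 0.4321
H(Q) = 0.4607

Distribution Q has higher entropy.

Intuition: The distribution closer to uniform (more spread out) has higher entropy.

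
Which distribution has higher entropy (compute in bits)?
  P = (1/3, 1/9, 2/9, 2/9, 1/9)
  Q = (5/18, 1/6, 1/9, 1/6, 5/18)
Q

Computing entropies in bits:
H(P) = 2.1972
H(Q) = 2.2405

Distribution Q has higher entropy.

Intuition: The distribution closer to uniform (more spread out) has higher entropy.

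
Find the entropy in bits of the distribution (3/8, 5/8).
0.9544 bits

Shannon entropy is H(X) = -Σ p(x) log p(x).

For P = (3/8, 5/8):
H = -3/8 × log_2(3/8) -5/8 × log_2(5/8)
H = 0.9544 bits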